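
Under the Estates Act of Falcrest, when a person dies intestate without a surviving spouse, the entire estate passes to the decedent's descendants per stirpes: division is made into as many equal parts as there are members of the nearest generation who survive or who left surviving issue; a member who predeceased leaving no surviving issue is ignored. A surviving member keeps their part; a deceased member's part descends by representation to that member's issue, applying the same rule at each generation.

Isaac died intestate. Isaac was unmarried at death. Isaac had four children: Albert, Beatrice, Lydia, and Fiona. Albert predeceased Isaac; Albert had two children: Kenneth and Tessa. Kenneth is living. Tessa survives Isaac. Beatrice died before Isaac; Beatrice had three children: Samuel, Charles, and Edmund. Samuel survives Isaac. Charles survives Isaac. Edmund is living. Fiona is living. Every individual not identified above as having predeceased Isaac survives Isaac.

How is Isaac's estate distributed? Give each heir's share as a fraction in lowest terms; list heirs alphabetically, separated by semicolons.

There is no surviving spouse, so the entire estate passes to Isaac's descendants per stirpes.
The estate is divided into 4 equal shares of 1/4 among Albert, Beatrice, Lydia, Fiona.
Albert predeceased; the 1/4 allotted to Albert's branch passes to Albert's issue by representation.
The 1/4 is divided into 2 equal shares of 1/8 among Kenneth, Tessa.
Kenneth is living and takes 1/8.
Tessa is living and takes 1/8.
Beatrice predeceased; the 1/4 allotted to Beatrice's branch passes to Beatrice's issue by representation.
The 1/4 is divided into 3 equal shares of 1/12 among Samuel, Charles, Edmund.
Samuel is living and takes 1/12.
Charles is living and takes 1/12.
Edmund is living and takes 1/12.
Lydia is living and takes 1/4.
Fiona is living and takes 1/4.

Charles 1/12; Edmund 1/12; Fiona 1/4; Kenneth 1/8; Lydia 1/4; Samuel 1/12; Tessa 1/8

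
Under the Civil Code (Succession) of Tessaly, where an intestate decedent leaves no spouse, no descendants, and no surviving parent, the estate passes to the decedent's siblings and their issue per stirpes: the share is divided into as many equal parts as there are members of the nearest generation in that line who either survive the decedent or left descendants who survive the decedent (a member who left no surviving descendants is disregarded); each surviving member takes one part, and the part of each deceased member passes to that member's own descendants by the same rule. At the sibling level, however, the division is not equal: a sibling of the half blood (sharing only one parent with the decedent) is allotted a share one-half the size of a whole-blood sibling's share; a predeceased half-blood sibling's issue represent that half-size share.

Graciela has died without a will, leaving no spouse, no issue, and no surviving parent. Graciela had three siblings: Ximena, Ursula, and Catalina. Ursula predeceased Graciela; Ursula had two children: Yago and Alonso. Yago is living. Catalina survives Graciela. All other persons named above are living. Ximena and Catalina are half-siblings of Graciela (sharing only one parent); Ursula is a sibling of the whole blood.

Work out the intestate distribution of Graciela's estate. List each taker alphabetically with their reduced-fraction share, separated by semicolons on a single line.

No spouse, descendants, or parent survives, so the estate passes to Graciela's siblings per stirpes.
Half-blood siblings count for one-half the weight of whole-blood siblings at the initial division.
Dividing 1 in proportion to weights (total weight 2): Ximena (weight 1/2) → 1/4; Ursula (weight 1) → 1/2; Catalina (weight 1/2) → 1/4.
Ximena is living and takes 1/4.
Ursula predeceased; the 1/2 allotted to Ursula's branch passes to Ursula's issue by representation.
The 1/2 is divided into 2 equal shares of 1/4 among Yago, Alonso.
Yago is living and takes 1/4.
Alonso is living and takes 1/4.
Catalina is living and takes 1/4.

Alonso 1/4; Catalina 1/4; Ximena 1/4; Yago 1/4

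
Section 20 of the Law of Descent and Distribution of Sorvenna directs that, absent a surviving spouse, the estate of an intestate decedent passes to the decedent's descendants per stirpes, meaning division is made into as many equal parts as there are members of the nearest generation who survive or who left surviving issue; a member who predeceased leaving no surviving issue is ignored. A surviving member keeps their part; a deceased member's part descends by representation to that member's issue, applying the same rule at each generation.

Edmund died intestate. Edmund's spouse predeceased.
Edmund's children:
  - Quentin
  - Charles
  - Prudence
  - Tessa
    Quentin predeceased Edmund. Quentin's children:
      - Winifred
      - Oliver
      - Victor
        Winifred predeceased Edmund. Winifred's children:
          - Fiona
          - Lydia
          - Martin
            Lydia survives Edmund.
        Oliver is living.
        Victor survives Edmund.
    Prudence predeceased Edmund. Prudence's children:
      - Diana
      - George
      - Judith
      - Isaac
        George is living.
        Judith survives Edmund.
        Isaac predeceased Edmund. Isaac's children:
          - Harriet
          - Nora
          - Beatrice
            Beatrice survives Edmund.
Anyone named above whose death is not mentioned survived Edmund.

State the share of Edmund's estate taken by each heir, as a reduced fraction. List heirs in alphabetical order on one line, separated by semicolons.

Beatrice 1/48; Charles 1/4; Diana 1/16; Fiona 1/36; George 1/16; Harriet 1/48; Judith 1/16; Lydia 1/36; Martin 1/36; Nora 1/48; Oliver 1/12; Tessa 1/4; Victor 1/12

There is no surviving spouse, so the entire estate passes to Edmund's descendants per stirpes.
The estate is divided into 4 equal shares of 1/4 among Quentin, Charles, Prudence, Tessa.
Quentin predeceased; the 1/4 allotted to Quentin's branch passes to Quentin's issue by representation.
The 1/4 is divided into 3 equal shares of 1/12 among Winifred, Oliver, Victor.
Winifred predeceased; the 1/12 allotted to Winifred's branch passes to Winifred's issue by representation.
The 1/12 is divided into 3 equal shares of 1/36 among Fiona, Lydia, Martin.
Fiona is living and takes 1/36.
Lydia is living and takes 1/36.
Martin is living and takes 1/36.
Oliver is living and takes 1/12.
Victor is living and takes 1/12.
Charles is living and takes 1/4.
Prudence predeceased; the 1/4 allotted to Prudence's branch passes to Prudence's issue by representation.
The 1/4 is divided into 4 equal shares of 1/16 among Diana, George, Judith, Isaac.
Diana is living and takes 1/16.
George is living and takes 1/16.
Judith is living and takes 1/16.
Isaac predeceased; the 1/16 allotted to Isaac's branch passes to Isaac's issue by representation.
The 1/16 is divided into 3 equal shares of 1/48 among Harriet, Nora, Beatrice.
Harriet is living and takes 1/48.
Nora is living and takes 1/48.
Beatrice is living and takes 1/48.
Tessa is living and takes 1/4.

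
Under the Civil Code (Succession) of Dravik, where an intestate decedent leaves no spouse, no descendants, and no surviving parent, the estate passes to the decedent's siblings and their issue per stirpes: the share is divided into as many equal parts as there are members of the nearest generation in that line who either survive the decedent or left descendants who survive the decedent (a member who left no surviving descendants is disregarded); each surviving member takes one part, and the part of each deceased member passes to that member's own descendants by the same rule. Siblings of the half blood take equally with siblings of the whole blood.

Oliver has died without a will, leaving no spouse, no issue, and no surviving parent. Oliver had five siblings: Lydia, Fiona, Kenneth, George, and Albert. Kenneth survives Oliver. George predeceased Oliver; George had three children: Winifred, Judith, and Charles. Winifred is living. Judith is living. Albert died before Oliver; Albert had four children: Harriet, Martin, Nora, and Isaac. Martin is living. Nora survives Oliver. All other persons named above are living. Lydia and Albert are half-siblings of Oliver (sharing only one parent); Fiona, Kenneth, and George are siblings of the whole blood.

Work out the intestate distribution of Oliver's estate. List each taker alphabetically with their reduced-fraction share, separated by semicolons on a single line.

No spouse, descendants, or parent survives, so the estate passes to Oliver's siblings per stirpes.
Half-blood and whole-blood siblings take equally under the stated rule.
The estate is divided into 5 equal shares of 1/5 among Lydia, Fiona, Kenneth, George, Albert.
Lydia is living and takes 1/5.
Fiona is living and takes 1/5.
Kenneth is living and takes 1/5.
George predeceased; the 1/5 allotted to George's branch passes to George's issue by representation.
The 1/5 is divided into 3 equal shares of 1/15 among Winifred, Judith, Charles.
Winifred is living and takes 1/15.
Judith is living and takes 1/15.
Charles is living and takes 1/15.
Albert predeceased; the 1/5 allotted to Albert's branch passes to Albert's issue by representation.
The 1/5 is divided into 4 equal shares of 1/20 among Harriet, Martin, Nora, Isaac.
Harriet is living and takes 1/20.
Martin is living and takes 1/20.
Nora is living and takes 1/20.
Isaac is living and takes 1/20.

Charles 1/15; Fiona 1/5; Harriet 1/20; Isaac 1/20; Judith 1/15; Kenneth 1/5; Lydia 1/5; Martin 1/20; Nora 1/20; Winifred 1/15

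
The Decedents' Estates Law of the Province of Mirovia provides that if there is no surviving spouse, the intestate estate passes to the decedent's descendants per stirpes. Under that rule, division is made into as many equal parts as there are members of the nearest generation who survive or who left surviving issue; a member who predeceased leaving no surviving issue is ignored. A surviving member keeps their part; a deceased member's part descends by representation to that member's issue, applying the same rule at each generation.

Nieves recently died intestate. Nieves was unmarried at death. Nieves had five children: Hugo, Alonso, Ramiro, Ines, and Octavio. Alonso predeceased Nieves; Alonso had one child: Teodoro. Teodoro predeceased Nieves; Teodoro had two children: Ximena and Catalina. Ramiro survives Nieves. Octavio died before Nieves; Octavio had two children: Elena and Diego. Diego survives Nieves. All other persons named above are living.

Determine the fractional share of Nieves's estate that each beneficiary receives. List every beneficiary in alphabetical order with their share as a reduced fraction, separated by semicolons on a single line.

There is no surviving spouse, so the entire estate passes to Nieves's descendants per stirpes.
The estate is divided into 5 equal shares of 1/5 among Hugo, Alonso, Ramiro, Ines, Octavio.
Hugo is living and takes 1/5.
Alonso predeceased; the 1/5 allotted to Alonso's branch passes to Alonso's issue by representation.
Teodoro's line is the sole branch at this level, so the full 1/5 passes to Teodoro's issue by representation.
The 1/5 is divided into 2 equal shares of 1/10 among Ximena, Catalina.
Ximena is living and takes 1/10.
Catalina is living and takes 1/10.
Ramiro is living and takes 1/5.
Ines is living and takes 1/5.
Octavio predeceased; the 1/5 allotted to Octavio's branch passes to Octavio's issue by representation.
The 1/5 is divided into 2 equal shares of 1/10 among Elena, Diego.
Elena is living and takes 1/10.
Diego is living and takes 1/10.

Catalina 1/10; Diego 1/10; Elena 1/10; Hugo 1/5; Ines 1/5; Ramiro 1/5; Ximena 1/10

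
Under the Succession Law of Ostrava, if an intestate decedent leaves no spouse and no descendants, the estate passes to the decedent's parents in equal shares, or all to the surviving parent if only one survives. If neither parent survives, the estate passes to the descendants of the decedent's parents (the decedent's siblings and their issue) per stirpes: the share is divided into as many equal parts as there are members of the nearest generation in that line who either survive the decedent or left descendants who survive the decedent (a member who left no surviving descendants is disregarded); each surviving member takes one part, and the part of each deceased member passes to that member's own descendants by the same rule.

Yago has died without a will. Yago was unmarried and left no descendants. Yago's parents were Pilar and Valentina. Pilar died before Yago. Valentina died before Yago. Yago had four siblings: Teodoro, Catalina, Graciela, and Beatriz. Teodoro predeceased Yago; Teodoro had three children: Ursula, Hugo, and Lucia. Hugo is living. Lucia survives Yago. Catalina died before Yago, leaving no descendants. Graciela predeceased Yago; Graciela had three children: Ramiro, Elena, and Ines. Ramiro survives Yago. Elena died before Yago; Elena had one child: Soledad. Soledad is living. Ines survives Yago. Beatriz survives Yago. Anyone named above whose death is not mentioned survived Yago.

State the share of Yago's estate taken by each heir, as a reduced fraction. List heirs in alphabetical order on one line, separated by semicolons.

Beatriz 1/3; Hugo 1/9; Ines 1/9; Lucia 1/9; Ramiro 1/9; Soledad 1/9; Ursula 1/9

Neither parent survives and there are no descendants, so the estate passes to Yago's siblings and their issue per stirpes.
Catalina left no surviving issue, so that branch lapses and is disregarded.
The estate is divided into 3 equal shares of 1/3 among Teodoro, Graciela, Beatriz.
Teodoro predeceased; the 1/3 allotted to Teodoro's branch passes to Teodoro's issue by representation.
The 1/3 is divided into 3 equal shares of 1/9 among Ursula, Hugo, Lucia.
Ursula is living and takes 1/9.
Hugo is living and takes 1/9.
Lucia is living and takes 1/9.
Graciela predeceased; the 1/3 allotted to Graciela's branch passes to Graciela's issue by representation.
The 1/3 is divided into 3 equal shares of 1/9 among Ramiro, Elena, Ines.
Ramiro is living and takes 1/9.
Elena predeceased; the 1/9 allotted to Elena's branch passes to Elena's issue by representation.
Soledad is the sole taker at this level and receives the full 1/9.
Ines is living and takes 1/9.
Beatriz is living and takes 1/3.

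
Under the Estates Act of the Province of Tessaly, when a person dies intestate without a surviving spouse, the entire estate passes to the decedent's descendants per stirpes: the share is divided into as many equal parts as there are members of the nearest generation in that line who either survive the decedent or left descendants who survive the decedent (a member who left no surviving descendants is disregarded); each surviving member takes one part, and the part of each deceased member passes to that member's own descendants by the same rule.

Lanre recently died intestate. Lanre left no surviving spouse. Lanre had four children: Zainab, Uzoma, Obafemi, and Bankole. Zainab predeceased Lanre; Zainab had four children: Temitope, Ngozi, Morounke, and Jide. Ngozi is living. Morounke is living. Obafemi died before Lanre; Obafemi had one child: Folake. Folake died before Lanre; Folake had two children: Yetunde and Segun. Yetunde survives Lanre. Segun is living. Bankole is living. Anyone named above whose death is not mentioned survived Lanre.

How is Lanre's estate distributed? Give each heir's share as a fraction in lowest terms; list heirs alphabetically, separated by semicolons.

Bankole 1/4; Jide 1/16; Morounke 1/16; Ngozi 1/16; Segun 1/8; Temitope 1/16; Uzoma 1/4; Yetunde 1/8

There is no surviving spouse, so the entire estate passes to Lanre's descendants per stirpes.
The estate is divided into 4 equal shares of 1/4 among Zainab, Uzoma, Obafemi, Bankole.
Zainab predeceased; the 1/4 allotted to Zainab's branch passes to Zainab's issue by representation.
The 1/4 is divided into 4 equal shares of 1/16 among Temitope, Ngozi, Morounke, Jide.
Temitope is living and takes 1/16.
Ngozi is living and takes 1/16.
Morounke is living and takes 1/16.
Jide is living and takes 1/16.
Uzoma is living and takes 1/4.
Obafemi predeceased; the 1/4 allotted to Obafemi's branch passes to Obafemi's issue by representation.
Folake's line is the sole branch at this level, so the full 1/4 passes to Folake's issue by representation.
The 1/4 is divided into 2 equal shares of 1/8 among Yetunde, Segun.
Yetunde is living and takes 1/8.
Segun is living and takes 1/8.
Bankole is living and takes 1/4.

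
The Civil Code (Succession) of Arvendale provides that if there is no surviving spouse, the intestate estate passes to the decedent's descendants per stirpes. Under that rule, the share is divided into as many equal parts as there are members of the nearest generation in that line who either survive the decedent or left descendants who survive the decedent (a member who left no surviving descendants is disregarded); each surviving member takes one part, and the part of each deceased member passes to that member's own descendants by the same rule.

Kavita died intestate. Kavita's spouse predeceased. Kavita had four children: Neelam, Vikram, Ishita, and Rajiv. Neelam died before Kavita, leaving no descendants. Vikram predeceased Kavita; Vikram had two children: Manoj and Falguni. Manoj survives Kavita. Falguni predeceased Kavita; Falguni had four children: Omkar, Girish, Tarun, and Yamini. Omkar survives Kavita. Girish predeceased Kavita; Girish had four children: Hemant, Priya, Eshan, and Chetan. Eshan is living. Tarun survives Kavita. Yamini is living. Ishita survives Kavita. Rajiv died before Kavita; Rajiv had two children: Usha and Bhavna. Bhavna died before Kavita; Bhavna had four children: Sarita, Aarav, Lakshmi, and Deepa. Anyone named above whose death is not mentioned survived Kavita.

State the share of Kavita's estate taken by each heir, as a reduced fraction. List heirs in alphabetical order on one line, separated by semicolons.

There is no surviving spouse, so the entire estate passes to Kavita's descendants per stirpes.
Neelam left no surviving issue, so that branch lapses and is disregarded.
The estate is divided into 3 equal shares of 1/3 among Vikram, Ishita, Rajiv.
Vikram predeceased; the 1/3 allotted to Vikram's branch passes to Vikram's issue by representation.
The 1/3 is divided into 2 equal shares of 1/6 among Manoj, Falguni.
Manoj is living and takes 1/6.
Falguni predeceased; the 1/6 allotted to Falguni's branch passes to Falguni's issue by representation.
The 1/6 is divided into 4 equal shares of 1/24 among Omkar, Girish, Tarun, Yamini.
Omkar is living and takes 1/24.
Girish predeceased; the 1/24 allotted to Girish's branch passes to Girish's issue by representation.
The 1/24 is divided into 4 equal shares of 1/96 among Hemant, Priya, Eshan, Chetan.
Hemant is living and takes 1/96.
Priya is living and takes 1/96.
Eshan is living and takes 1/96.
Chetan is living and takes 1/96.
Tarun is living and takes 1/24.
Yamini is living and takes 1/24.
Ishita is living and takes 1/3.
Rajiv predeceased; the 1/3 allotted to Rajiv's branch passes to Rajiv's issue by representation.
The 1/3 is divided into 2 equal shares of 1/6 among Usha, Bhavna.
Usha is living and takes 1/6.
Bhavna predeceased; the 1/6 allotted to Bhavna's branch passes to Bhavna's issue by representation.
The 1/6 is divided into 4 equal shares of 1/24 among Sarita, Aarav, Lakshmi, Deepa.
Sarita is living and takes 1/24.
Aarav is living and takes 1/24.
Lakshmi is living and takes 1/24.
Deepa is living and takes 1/24.

Aarav 1/24; Chetan 1/96; Deepa 1/24; Eshan 1/96; Hemant 1/96; Ishita 1/3; Lakshmi 1/24; Manoj 1/6; Omkar 1/24; Priya 1/96; Sarita 1/24; Tarun 1/24; Usha 1/6; Yamini 1/24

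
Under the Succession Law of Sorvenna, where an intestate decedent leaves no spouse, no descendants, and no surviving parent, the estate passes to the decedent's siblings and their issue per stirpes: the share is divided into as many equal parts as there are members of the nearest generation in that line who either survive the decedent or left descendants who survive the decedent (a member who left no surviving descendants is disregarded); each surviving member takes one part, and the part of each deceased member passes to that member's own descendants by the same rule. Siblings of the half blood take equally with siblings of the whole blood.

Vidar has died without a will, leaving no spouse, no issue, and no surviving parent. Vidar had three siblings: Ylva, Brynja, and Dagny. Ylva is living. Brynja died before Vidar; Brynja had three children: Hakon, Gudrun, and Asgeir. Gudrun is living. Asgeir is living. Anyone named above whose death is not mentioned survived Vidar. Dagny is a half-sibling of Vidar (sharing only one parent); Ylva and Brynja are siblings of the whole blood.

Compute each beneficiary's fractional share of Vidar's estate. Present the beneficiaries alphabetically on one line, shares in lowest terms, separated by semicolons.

No spouse, descendants, or parent survives, so the estate passes to Vidar's siblings per stirpes.
Half-blood and whole-blood siblings take equally under the stated rule.
The estate is divided into 3 equal shares of 1/3 among Ylva, Brynja, Dagny.
Ylva is living and takes 1/3.
Brynja predeceased; the 1/3 allotted to Brynja's branch passes to Brynja's issue by representation.
The 1/3 is divided into 3 equal shares of 1/9 among Hakon, Gudrun, Asgeir.
Hakon is living and takes 1/9.
Gudrun is living and takes 1/9.
Asgeir is living and takes 1/9.
Dagny is living and takes 1/3.

Asgeir 1/9; Dagny 1/3; Gudrun 1/9; Hakon 1/9; Ylva 1/3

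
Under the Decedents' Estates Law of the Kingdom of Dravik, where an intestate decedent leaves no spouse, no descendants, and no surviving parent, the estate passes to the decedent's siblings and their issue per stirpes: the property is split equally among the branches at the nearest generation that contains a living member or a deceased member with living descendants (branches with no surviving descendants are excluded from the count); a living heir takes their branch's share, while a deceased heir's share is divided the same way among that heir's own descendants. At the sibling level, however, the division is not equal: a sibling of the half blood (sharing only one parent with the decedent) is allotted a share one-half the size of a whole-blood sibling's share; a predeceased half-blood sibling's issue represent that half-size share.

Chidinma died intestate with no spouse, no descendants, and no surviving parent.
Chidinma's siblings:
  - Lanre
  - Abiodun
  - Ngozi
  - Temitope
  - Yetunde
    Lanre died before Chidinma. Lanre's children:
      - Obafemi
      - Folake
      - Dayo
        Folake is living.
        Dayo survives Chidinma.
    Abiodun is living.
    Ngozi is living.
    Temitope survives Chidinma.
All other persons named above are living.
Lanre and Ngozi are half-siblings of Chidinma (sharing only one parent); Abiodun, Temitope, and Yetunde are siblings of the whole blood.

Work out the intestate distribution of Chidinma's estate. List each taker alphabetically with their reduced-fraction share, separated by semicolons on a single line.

Abiodun 1/4; Dayo 1/24; Folake 1/24; Ngozi 1/8; Obafemi 1/24; Temitope 1/4; Yetunde 1/4

No spouse, descendants, or parent survives, so the estate passes to Chidinma's siblings per stirpes.
Half-blood siblings count for one-half the weight of whole-blood siblings at the initial division.
Dividing 1 in proportion to weights (total weight 4): Lanre (weight 1/2) → 1/8; Abiodun (weight 1) → 1/4; Ngozi (weight 1/2) → 1/8; Temitope (weight 1) → 1/4; Yetunde (weight 1) → 1/4.
Lanre predeceased; the 1/8 allotted to Lanre's branch passes to Lanre's issue by representation.
The 1/8 is divided into 3 equal shares of 1/24 among Obafemi, Folake, Dayo.
Obafemi is living and takes 1/24.
Folake is living and takes 1/24.
Dayo is living and takes 1/24.
Abiodun is living and takes 1/4.
Ngozi is living and takes 1/8.
Temitope is living and takes 1/4.
Yetunde is living and takes 1/4.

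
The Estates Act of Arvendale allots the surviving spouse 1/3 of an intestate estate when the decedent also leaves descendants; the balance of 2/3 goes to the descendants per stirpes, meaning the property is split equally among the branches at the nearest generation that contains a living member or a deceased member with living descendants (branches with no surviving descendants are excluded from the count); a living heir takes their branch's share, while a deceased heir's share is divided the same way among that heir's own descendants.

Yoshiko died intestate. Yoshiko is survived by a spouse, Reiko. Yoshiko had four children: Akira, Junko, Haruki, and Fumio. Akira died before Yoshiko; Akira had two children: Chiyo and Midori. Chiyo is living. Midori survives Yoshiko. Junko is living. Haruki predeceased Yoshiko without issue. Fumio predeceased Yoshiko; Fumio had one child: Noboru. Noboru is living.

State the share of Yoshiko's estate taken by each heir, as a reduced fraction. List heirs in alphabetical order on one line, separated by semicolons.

Chiyo 1/9; Junko 2/9; Midori 1/9; Noboru 2/9; Reiko 1/3

Reiko, as surviving spouse, takes 1/3.
The remaining 2/3 passes to Yoshiko's descendants per stirpes.
Haruki left no surviving issue, so that branch lapses and is disregarded.
The 2/3 is divided into 3 equal shares of 2/9 among Akira, Junko, Fumio.
Akira predeceased; the 2/9 allotted to Akira's branch passes to Akira's issue by representation.
The 2/9 is divided into 2 equal shares of 1/9 among Chiyo, Midori.
Chiyo is living and takes 1/9.
Midori is living and takes 1/9.
Junko is living and takes 2/9.
Fumio predeceased; the 2/9 allotted to Fumio's branch passes to Fumio's issue by representation.
Noboru is the sole taker at this level and receives the full 2/9.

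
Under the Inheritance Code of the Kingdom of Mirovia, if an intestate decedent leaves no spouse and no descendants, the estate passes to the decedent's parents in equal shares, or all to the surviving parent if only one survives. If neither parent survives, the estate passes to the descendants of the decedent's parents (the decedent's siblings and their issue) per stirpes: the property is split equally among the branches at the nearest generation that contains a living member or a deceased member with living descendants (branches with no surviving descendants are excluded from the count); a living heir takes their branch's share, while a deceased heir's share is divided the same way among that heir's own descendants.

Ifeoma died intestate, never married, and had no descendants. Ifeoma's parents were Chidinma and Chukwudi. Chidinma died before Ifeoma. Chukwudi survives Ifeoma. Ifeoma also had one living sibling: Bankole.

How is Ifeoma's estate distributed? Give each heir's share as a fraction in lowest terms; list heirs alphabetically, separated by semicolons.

Only one parent, Chukwudi, survives, so Chukwudi takes the entire estate. The siblings take nothing because a surviving parent has priority.

Chukwudi 1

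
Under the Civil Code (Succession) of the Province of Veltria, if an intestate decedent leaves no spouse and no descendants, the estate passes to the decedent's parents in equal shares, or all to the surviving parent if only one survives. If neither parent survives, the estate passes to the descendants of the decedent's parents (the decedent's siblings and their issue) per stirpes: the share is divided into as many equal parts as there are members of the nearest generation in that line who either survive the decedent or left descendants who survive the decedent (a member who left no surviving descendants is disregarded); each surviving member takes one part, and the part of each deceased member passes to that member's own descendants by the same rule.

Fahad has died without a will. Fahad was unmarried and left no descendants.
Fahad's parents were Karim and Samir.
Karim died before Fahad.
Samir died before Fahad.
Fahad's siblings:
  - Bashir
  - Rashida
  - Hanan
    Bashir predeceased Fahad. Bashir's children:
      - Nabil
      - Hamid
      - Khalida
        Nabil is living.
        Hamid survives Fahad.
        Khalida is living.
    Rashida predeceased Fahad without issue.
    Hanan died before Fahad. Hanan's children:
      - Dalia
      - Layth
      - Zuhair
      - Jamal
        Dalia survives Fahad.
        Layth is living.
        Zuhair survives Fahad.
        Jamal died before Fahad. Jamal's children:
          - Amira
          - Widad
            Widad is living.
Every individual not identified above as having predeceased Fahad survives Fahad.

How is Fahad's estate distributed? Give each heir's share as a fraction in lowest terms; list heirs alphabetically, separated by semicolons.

Amira 1/16; Dalia 1/8; Hamid 1/6; Khalida 1/6; Layth 1/8; Nabil 1/6; Widad 1/16; Zuhair 1/8

Neither parent survives and there are no descendants, so the estate passes to Fahad's siblings and their issue per stirpes.
Rashida left no surviving issue, so that branch lapses and is disregarded.
The estate is divided into 2 equal shares of 1/2 among Bashir, Hanan.
Bashir predeceased; the 1/2 allotted to Bashir's branch passes to Bashir's issue by representation.
The 1/2 is divided into 3 equal shares of 1/6 among Nabil, Hamid, Khalida.
Nabil is living and takes 1/6.
Hamid is living and takes 1/6.
Khalida is living and takes 1/6.
Hanan predeceased; the 1/2 allotted to Hanan's branch passes to Hanan's issue by representation.
The 1/2 is divided into 4 equal shares of 1/8 among Dalia, Layth, Zuhair, Jamal.
Dalia is living and takes 1/8.
Layth is living and takes 1/8.
Zuhair is living and takes 1/8.
Jamal predeceased; the 1/8 allotted to Jamal's branch passes to Jamal's issue by representation.
The 1/8 is divided into 2 equal shares of 1/16 among Amira, Widad.
Amira is living and takes 1/16.
Widad is living and takes 1/16.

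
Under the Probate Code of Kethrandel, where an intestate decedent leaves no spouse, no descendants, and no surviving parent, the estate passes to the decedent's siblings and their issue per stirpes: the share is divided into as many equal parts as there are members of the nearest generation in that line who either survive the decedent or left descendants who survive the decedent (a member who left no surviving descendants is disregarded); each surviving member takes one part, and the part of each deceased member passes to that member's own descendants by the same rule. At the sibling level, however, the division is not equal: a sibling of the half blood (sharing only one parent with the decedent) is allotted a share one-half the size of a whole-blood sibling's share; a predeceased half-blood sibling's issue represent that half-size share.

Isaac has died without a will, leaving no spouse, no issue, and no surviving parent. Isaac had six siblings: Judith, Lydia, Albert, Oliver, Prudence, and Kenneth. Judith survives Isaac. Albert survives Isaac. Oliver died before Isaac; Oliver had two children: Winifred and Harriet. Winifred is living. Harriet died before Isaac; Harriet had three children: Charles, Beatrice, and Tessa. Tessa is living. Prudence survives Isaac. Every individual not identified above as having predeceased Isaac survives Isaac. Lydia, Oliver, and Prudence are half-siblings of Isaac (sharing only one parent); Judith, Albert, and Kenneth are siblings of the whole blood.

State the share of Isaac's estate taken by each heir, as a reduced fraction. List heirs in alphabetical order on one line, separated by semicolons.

No spouse, descendants, or parent survives, so the estate passes to Isaac's siblings per stirpes.
Half-blood siblings count for one-half the weight of whole-blood siblings at the initial division.
Dividing 1 in proportion to weights (total weight 9/2): Judith (weight 1) → 2/9; Lydia (weight 1/2) → 1/9; Albert (weight 1) → 2/9; Oliver (weight 1/2) → 1/9; Prudence (weight 1/2) → 1/9; Kenneth (weight 1) → 2/9.
Judith is living and takes 2/9.
Lydia is living and takes 1/9.
Albert is living and takes 2/9.
Oliver predeceased; the 1/9 allotted to Oliver's branch passes to Oliver's issue by representation.
The 1/9 is divided into 2 equal shares of 1/18 among Winifred, Harriet.
Winifred is living and takes 1/18.
Harriet predeceased; the 1/18 allotted to Harriet's branch passes to Harriet's issue by representation.
The 1/18 is divided into 3 equal shares of 1/54 among Charles, Beatrice, Tessa.
Charles is living and takes 1/54.
Beatrice is living and takes 1/54.
Tessa is living and takes 1/54.
Prudence is living and takes 1/9.
Kenneth is living and takes 2/9.

Albert 2/9; Beatrice 1/54; Charles 1/54; Judith 2/9; Kenneth 2/9; Lydia 1/9; Prudence 1/9; Tessa 1/54; Winifred 1/18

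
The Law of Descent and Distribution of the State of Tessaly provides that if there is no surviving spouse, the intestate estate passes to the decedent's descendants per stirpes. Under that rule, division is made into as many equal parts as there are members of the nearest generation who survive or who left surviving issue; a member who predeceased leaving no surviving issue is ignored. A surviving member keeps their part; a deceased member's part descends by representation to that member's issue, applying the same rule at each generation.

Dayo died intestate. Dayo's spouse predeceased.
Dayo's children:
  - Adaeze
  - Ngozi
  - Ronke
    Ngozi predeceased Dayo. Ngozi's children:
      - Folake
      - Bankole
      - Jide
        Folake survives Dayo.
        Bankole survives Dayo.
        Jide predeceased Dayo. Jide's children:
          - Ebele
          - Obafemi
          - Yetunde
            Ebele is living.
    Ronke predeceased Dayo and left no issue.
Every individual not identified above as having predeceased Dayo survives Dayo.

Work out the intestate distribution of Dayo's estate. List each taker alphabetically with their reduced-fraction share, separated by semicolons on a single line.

Adaeze 1/2; Bankole 1/6; Ebele 1/18; Folake 1/6; Obafemi 1/18; Yetunde 1/18

There is no surviving spouse, so the entire estate passes to Dayo's descendants per stirpes.
Ronke left no surviving issue, so that branch lapses and is disregarded.
The estate is divided into 2 equal shares of 1/2 among Adaeze, Ngozi.
Adaeze is living and takes 1/2.
Ngozi predeceased; the 1/2 allotted to Ngozi's branch passes to Ngozi's issue by representation.
The 1/2 is divided into 3 equal shares of 1/6 among Folake, Bankole, Jide.
Folake is living and takes 1/6.
Bankole is living and takes 1/6.
Jide predeceased; the 1/6 allotted to Jide's branch passes to Jide's issue by representation.
The 1/6 is divided into 3 equal shares of 1/18 among Ebele, Obafemi, Yetunde.
Ebele is living and takes 1/18.
Obafemi is living and takes 1/18.
Yetunde is living and takes 1/18.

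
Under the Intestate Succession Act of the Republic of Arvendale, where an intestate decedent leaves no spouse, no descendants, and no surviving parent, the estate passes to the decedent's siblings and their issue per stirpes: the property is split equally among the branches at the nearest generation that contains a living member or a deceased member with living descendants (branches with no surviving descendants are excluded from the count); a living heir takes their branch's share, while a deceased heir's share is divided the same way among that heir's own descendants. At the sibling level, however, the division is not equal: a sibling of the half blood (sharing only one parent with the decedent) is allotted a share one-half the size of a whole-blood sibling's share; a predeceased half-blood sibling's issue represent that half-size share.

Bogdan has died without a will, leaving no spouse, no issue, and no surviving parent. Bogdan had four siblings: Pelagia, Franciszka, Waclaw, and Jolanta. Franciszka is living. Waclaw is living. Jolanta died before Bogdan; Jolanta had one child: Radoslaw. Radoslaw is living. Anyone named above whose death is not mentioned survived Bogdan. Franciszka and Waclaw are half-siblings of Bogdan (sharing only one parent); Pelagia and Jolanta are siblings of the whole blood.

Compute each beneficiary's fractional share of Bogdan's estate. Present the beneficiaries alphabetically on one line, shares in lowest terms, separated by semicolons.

Franciszka 1/6; Pelagia 1/3; Radoslaw 1/3; Waclaw 1/6

No spouse, descendants, or parent survives, so the estate passes to Bogdan's siblings per stirpes.
Half-blood siblings count for one-half the weight of whole-blood siblings at the initial division.
Dividing 1 in proportion to weights (total weight 3): Pelagia (weight 1) → 1/3; Franciszka (weight 1/2) → 1/6; Waclaw (weight 1/2) → 1/6; Jolanta (weight 1) → 1/3.
Pelagia is living and takes 1/3.
Franciszka is living and takes 1/6.
Waclaw is living and takes 1/6.
Jolanta predeceased; the 1/3 allotted to Jolanta's branch passes to Jolanta's issue by representation.
Radoslaw is the sole taker at this level and receives the full 1/3.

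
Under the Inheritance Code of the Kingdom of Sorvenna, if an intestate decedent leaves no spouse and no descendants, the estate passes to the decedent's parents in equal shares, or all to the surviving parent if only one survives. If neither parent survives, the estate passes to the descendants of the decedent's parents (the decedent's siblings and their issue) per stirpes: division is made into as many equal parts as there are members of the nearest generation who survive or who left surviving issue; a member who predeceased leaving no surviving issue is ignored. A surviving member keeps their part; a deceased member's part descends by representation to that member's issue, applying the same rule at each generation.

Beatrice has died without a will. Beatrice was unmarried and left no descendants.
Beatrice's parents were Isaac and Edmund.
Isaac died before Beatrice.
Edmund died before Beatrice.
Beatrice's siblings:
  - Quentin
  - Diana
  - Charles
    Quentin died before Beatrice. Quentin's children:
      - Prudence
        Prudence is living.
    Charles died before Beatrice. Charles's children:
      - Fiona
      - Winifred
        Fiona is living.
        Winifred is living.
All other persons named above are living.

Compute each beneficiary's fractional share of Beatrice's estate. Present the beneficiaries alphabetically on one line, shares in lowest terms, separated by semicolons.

Diana 1/3; Fiona 1/6; Prudence 1/3; Winifred 1/6

Neither parent survives and there are no descendants, so the estate passes to Beatrice's siblings and their issue per stirpes.
The estate is divided into 3 equal shares of 1/3 among Quentin, Diana, Charles.
Quentin predeceased; the 1/3 allotted to Quentin's branch passes to Quentin's issue by representation.
Prudence is the sole taker at this level and receives the full 1/3.
Diana is living and takes 1/3.
Charles predeceased; the 1/3 allotted to Charles's branch passes to Charles's issue by representation.
The 1/3 is divided into 2 equal shares of 1/6 among Fiona, Winifred.
Fiona is living and takes 1/6.
Winifred is living and takes 1/6.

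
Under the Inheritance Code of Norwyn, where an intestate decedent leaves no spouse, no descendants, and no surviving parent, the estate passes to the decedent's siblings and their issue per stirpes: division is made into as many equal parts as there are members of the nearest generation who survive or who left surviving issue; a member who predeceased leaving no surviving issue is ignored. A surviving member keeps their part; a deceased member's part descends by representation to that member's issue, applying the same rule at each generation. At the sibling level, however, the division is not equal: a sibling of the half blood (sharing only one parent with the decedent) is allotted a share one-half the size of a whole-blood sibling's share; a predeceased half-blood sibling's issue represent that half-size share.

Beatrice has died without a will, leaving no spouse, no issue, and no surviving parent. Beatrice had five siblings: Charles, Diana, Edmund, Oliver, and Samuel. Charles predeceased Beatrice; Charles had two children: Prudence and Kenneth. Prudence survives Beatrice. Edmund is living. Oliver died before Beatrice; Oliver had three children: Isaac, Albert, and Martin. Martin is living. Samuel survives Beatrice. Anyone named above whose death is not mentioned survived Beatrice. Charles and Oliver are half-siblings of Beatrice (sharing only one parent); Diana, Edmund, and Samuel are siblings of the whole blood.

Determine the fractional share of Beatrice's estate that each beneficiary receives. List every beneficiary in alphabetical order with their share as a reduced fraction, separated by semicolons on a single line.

Albert 1/24; Diana 1/4; Edmund 1/4; Isaac 1/24; Kenneth 1/16; Martin 1/24; Prudence 1/16; Samuel 1/4

No spouse, descendants, or parent survives, so the estate passes to Beatrice's siblings per stirpes.
Half-blood siblings count for one-half the weight of whole-blood siblings at the initial division.
Dividing 1 in proportion to weights (total weight 4): Charles (weight 1/2) → 1/8; Diana (weight 1) → 1/4; Edmund (weight 1) → 1/4; Oliver (weight 1/2) → 1/8; Samuel (weight 1) → 1/4.
Charles predeceased; the 1/8 allotted to Charles's branch passes to Charles's issue by representation.
The 1/8 is divided into 2 equal shares of 1/16 among Prudence, Kenneth.
Prudence is living and takes 1/16.
Kenneth is living and takes 1/16.
Diana is living and takes 1/4.
Edmund is living and takes 1/4.
Oliver predeceased; the 1/8 allotted to Oliver's branch passes to Oliver's issue by representation.
The 1/8 is divided into 3 equal shares of 1/24 among Isaac, Albert, Martin.
Isaac is living and takes 1/24.
Albert is living and takes 1/24.
Martin is living and takes 1/24.
Samuel is living and takes 1/4.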